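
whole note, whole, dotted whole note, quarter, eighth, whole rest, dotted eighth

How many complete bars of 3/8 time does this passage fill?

One bar of 3/8 = 6 sixteenth notes.
Express everything in sixteenth notes: whole note = 16; whole = 16; dotted whole note = 24; quarter = 4; eighth = 2; whole rest = 16; dotted eighth = 3.
Altogether 16 + 16 + 24 + 4 + 2 + 16 + 3 = 81.
81 ÷ 6 = 13 complete bars with 3 left over.

13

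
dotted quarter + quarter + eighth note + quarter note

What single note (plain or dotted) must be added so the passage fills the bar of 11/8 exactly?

The bar of 11/8 = 11 eighth notes.
Express everything in eighth notes: dotted quarter = 3; quarter = 2; eighth note = 1; quarter note = 2.
Sum: 3 + 2 + 1 + 2 = 8.
Remaining: 11 − 8 = 3 eighth notes, which is a dotted quarter note.

dotted quarter note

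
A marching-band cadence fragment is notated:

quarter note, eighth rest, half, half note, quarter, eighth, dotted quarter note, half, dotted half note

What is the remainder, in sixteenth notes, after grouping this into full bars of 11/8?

One bar of 11/8 = 11 eighth notes.
Convert each value to eighth notes: quarter note = 2; eighth rest = 1; half = 4; half note = 4; quarter = 2; eighth = 1; dotted quarter note = 3; half = 4; dotted half note = 6.
Total: 2 + 1 + 4 + 4 + 2 + 1 + 3 + 4 + 6 = 27.
27 ÷ 11 = 2 complete bars with 5 eighth notes remaining = 10 sixteenth notes.

10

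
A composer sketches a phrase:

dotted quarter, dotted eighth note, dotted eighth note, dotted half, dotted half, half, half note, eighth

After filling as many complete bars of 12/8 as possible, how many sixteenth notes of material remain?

One bar of 12/8 = 24 sixteenth notes.
In sixteenth notes: dotted quarter = 6; dotted eighth note = 3; dotted eighth note = 3; dotted half = 12; dotted half = 12; half = 8; half note = 8; eighth = 2.
Total: 6 + 3 + 3 + 12 + 12 + 8 + 8 + 2 = 54.
54 ÷ 24 = 2 complete bars with 6 sixteenth notes remaining.

6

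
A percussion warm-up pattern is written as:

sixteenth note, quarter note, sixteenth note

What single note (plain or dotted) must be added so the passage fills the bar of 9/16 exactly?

dotted eighth note

The bar of 9/16 = 9 sixteenth notes.
Convert each value to sixteenth notes: sixteenth note = 1; quarter note = 4; sixteenth note = 1.
Total: 1 + 4 + 1 = 6.
Remaining: 9 − 6 = 3 sixteenth notes, which is a dotted eighth note.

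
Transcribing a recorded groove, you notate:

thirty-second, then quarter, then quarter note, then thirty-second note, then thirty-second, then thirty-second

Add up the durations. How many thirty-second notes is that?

20

Convert each value to thirty-second notes: thirty-second = 1; quarter = 8; quarter note = 8; thirty-second note = 1; thirty-second = 1; thirty-second = 1.
Total: 1 + 8 + 8 + 1 + 1 + 1 = 20 thirty-second notes.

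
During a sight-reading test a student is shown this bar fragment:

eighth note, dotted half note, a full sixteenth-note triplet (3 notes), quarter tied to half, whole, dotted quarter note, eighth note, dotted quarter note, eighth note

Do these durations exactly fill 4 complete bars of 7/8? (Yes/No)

One bar of 7/8 = 7 eighth notes, so 4 bars = 28.
Convert each value to eighth notes: eighth note = 1; dotted half note = 6; a full sixteenth-note triplet (3 notes) (three triplet sixteenths span one eighth) = 1; quarter tied to half (quarter + half) = 6; whole = 8; dotted quarter note = 3; eighth note = 1; dotted quarter note = 3; eighth note = 1.
Total: 1 + 6 + 1 + 6 + 8 + 3 + 1 + 3 + 1 = 30.
30 exceeds 28, so the answer is No.

No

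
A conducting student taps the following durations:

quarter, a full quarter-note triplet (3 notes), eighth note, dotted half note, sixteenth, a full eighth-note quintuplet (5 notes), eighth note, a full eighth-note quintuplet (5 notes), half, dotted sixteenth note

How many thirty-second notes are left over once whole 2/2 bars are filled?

One bar of 2/2 = 32 thirty-second notes.
Working in thirty-second notes: quarter = 8; a full quarter-note triplet (3 notes) (three triplet quarters span one half) = 16; eighth note = 4; dotted half note = 24; sixteenth = 2; a full eighth-note quintuplet (5 notes) (five quintuplet eighths span one half) = 16; eighth note = 4; a full eighth-note quintuplet (5 notes) (five quintuplet eighths span one half) = 16; half = 16; dotted sixteenth note = 3.
Adding: 8 + 16 + 4 + 24 + 2 + 16 + 4 + 16 + 16 + 3 = 109.
109 ÷ 32 = 3 complete bars with 13 thirty-second notes remaining.

13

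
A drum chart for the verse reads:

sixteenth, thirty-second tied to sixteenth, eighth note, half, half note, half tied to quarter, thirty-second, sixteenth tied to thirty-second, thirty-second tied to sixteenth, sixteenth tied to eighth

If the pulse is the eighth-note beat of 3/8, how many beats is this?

19.5

One eighth-note beat = 4 thirty-second notes.
Convert each value to thirty-second notes: sixteenth = 2; thirty-second tied to sixteenth (thirty-second + sixteenth) = 3; eighth note = 4; half = 16; half note = 16; half tied to quarter (half + quarter) = 24; thirty-second = 1; sixteenth tied to thirty-second (sixteenth + thirty-second) = 3; thirty-second tied to sixteenth (thirty-second + sixteenth) = 3; sixteenth tied to eighth (sixteenth + eighth) = 6.
Sum: 2 + 3 + 4 + 16 + 16 + 24 + 1 + 3 + 3 + 6 = 78.
78 ÷ 4 = 19.5 beats.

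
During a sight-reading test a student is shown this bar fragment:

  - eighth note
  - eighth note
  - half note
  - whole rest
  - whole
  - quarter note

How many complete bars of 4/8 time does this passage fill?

6

One bar of 4/8 = 4 eighth notes.
Each duration in eighth notes: eighth note = 1; eighth note = 1; half note = 4; whole rest = 8; whole = 8; quarter note = 2.
Sum: 1 + 1 + 4 + 8 + 8 + 2 = 24.
24 ÷ 4 = 6 complete bars with 0 left over.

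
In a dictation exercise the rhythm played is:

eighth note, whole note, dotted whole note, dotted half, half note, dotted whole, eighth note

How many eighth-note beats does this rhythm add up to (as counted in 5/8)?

One eighth-note beat = 2 sixteenth notes.
Working in sixteenth notes: eighth note = 2; whole note = 16; dotted whole note = 24; dotted half = 12; half note = 8; dotted whole = 24; eighth note = 2.
Total: 2 + 16 + 24 + 12 + 8 + 24 + 2 = 88.
88 ÷ 2 = 44 beats.

44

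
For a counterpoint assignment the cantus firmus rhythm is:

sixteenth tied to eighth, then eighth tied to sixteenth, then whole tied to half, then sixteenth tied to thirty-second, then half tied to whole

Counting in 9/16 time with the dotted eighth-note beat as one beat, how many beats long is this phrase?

One dotted eighth-note beat = 6 thirty-second notes.
Working in thirty-second notes: sixteenth tied to eighth (sixteenth + eighth) = 6; eighth tied to sixteenth (eighth + sixteenth) = 6; whole tied to half (whole + half) = 48; sixteenth tied to thirty-second (sixteenth + thirty-second) = 3; half tied to whole (half + whole) = 48.
Total: 6 + 6 + 48 + 3 + 48 = 111.
111 ÷ 6 = 18.5 beats.

18.5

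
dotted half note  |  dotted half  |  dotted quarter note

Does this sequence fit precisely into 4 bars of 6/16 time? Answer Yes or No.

No

One bar of 6/16 = 3 eighth notes, so 4 bars = 12.
Each duration in eighth notes: dotted half note = 6; dotted half = 6; dotted quarter note = 3.
Sum: 6 + 6 + 3 = 15.
15 exceeds 12, so the answer is No.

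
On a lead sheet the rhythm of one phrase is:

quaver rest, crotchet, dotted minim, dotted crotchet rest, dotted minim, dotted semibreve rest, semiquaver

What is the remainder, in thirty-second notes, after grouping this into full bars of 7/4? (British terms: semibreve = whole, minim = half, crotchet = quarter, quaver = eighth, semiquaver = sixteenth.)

One bar of 7/4 = 28 sixteenth notes.
Working in sixteenth notes: quaver rest = 2; crotchet = 4; dotted minim = 12; dotted crotchet rest = 6; dotted minim = 12; dotted semibreve rest = 24; semiquaver = 1.
Altogether 2 + 4 + 12 + 6 + 12 + 24 + 1 = 61.
61 ÷ 28 = 2 complete bars with 5 sixteenth notes remaining = 10 thirty-second notes.

10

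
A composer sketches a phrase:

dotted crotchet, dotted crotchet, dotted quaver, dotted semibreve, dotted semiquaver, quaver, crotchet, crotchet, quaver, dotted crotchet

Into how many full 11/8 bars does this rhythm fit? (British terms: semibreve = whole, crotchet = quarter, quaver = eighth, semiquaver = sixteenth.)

One bar of 11/8 = 44 thirty-second notes.
Convert each value to thirty-second notes: dotted crotchet = 12; dotted crotchet = 12; dotted quaver = 6; dotted semibreve = 48; dotted semiquaver = 3; quaver = 4; crotchet = 8; crotchet = 8; quaver = 4; dotted crotchet = 12.
Adding: 12 + 12 + 6 + 48 + 3 + 4 + 8 + 8 + 4 + 12 = 117.
117 ÷ 44 = 2 complete bars with 29 left over.

2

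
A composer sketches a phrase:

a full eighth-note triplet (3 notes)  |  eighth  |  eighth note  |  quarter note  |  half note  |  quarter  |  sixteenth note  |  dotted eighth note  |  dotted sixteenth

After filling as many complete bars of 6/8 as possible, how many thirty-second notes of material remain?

One bar of 6/8 = 24 thirty-second notes.
Convert each value to thirty-second notes: a full eighth-note triplet (3 notes) (three triplet eighths span one quarter) = 8; eighth = 4; eighth note = 4; quarter note = 8; half note = 16; quarter = 8; sixteenth note = 2; dotted eighth note = 6; dotted sixteenth = 3.
Total: 8 + 4 + 4 + 8 + 16 + 8 + 2 + 6 + 3 = 59.
59 ÷ 24 = 2 complete bars with 11 thirty-second notes remaining.

11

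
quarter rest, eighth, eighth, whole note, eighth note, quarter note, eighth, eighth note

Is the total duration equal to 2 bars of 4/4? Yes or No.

No

One bar of 4/4 = 8 eighth notes, so 2 bars = 16.
Each duration in eighth notes: quarter rest = 2; eighth = 1; eighth = 1; whole note = 8; eighth note = 1; quarter note = 2; eighth = 1; eighth note = 1.
Total: 2 + 1 + 1 + 8 + 1 + 2 + 1 + 1 = 17.
17 exceeds 16, so the answer is No.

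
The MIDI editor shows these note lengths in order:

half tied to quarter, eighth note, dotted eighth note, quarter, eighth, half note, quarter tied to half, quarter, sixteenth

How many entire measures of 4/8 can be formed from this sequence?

One bar of 4/8 = 8 sixteenth notes.
Each duration in sixteenth notes: half tied to quarter (half + quarter) = 12; eighth note = 2; dotted eighth note = 3; quarter = 4; eighth = 2; half note = 8; quarter tied to half (quarter + half) = 12; quarter = 4; sixteenth = 1.
Total: 12 + 2 + 3 + 4 + 2 + 8 + 12 + 4 + 1 = 48.
48 ÷ 8 = 6 complete bars with 0 left over.

6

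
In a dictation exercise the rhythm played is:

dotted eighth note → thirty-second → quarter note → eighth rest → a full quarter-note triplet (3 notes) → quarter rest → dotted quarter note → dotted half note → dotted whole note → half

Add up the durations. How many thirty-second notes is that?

In thirty-second notes: dotted eighth note = 6; thirty-second = 1; quarter note = 8; eighth rest = 4; a full quarter-note triplet (3 notes) (three triplet quarters span one half) = 16; quarter rest = 8; dotted quarter note = 12; dotted half note = 24; dotted whole note = 48; half = 16.
Sum: 6 + 1 + 8 + 4 + 16 + 8 + 12 + 24 + 48 + 16 = 143 thirty-second notes.

143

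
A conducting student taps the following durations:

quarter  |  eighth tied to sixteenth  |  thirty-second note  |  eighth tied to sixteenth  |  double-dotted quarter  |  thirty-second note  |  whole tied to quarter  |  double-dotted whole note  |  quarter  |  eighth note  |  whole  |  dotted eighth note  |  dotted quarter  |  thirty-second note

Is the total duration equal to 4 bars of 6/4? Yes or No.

No

One bar of 6/4 = 48 thirty-second notes, so 4 bars = 192.
Convert each value to thirty-second notes: quarter = 8; eighth tied to sixteenth (eighth + sixteenth) = 6; thirty-second note = 1; eighth tied to sixteenth (eighth + sixteenth) = 6; double-dotted quarter = 14; thirty-second note = 1; whole tied to quarter (whole + quarter) = 40; double-dotted whole note = 56; quarter = 8; eighth note = 4; whole = 32; dotted eighth note = 6; dotted quarter = 12; thirty-second note = 1.
Sum: 8 + 6 + 1 + 6 + 14 + 1 + 40 + 56 + 8 + 4 + 32 + 6 + 12 + 1 = 195.
195 exceeds 192, so the answer is No.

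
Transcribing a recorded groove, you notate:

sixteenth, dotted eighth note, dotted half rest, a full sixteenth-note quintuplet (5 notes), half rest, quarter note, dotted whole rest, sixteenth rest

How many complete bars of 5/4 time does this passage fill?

One bar of 5/4 = 20 sixteenth notes.
Convert each value to sixteenth notes: sixteenth = 1; dotted eighth note = 3; dotted half rest = 12; a full sixteenth-note quintuplet (5 notes) (five quintuplet sixteenths span one quarter) = 4; half rest = 8; quarter note = 4; dotted whole rest = 24; sixteenth rest = 1.
Sum: 1 + 3 + 12 + 4 + 8 + 4 + 24 + 1 = 57.
57 ÷ 20 = 2 complete bars with 17 left over.

2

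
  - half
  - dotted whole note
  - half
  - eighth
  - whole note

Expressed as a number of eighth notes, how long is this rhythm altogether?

Convert each value to eighth notes: half = 4; dotted whole note = 12; half = 4; eighth = 1; whole note = 8.
Altogether 4 + 12 + 4 + 1 + 8 = 29 eighth notes.

29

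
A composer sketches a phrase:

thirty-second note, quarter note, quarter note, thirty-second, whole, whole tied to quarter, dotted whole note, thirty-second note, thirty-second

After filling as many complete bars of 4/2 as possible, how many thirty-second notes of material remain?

One bar of 4/2 = 64 thirty-second notes.
Working in thirty-second notes: thirty-second note = 1; quarter note = 8; quarter note = 8; thirty-second = 1; whole = 32; whole tied to quarter (whole + quarter) = 40; dotted whole note = 48; thirty-second note = 1; thirty-second = 1.
Total: 1 + 8 + 8 + 1 + 32 + 40 + 48 + 1 + 1 = 140.
140 ÷ 64 = 2 complete bars with 12 thirty-second notes remaining.

12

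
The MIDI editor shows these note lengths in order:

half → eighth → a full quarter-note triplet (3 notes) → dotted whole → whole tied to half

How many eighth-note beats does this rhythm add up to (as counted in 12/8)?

One eighth-note beat = 2 sixteenth notes.
In sixteenth notes: half = 8; eighth = 2; a full quarter-note triplet (3 notes) (three triplet quarters span one half) = 8; dotted whole = 24; whole tied to half (whole + half) = 24.
Altogether 8 + 2 + 8 + 24 + 24 = 66.
66 ÷ 2 = 33 beats.

33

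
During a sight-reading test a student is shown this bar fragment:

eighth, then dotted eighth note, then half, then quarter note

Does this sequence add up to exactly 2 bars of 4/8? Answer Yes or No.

One bar of 4/8 = 8 sixteenth notes, so 2 bars = 16.
Each duration in sixteenth notes: eighth = 2; dotted eighth note = 3; half = 8; quarter note = 4.
Total: 2 + 3 + 8 + 4 = 17.
17 exceeds 16, so the answer is No.

No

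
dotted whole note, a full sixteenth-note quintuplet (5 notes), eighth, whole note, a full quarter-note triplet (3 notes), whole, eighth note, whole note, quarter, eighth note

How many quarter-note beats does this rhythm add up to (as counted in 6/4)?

One quarter-note beat = 2 eighth notes.
Express everything in eighth notes: dotted whole note = 12; a full sixteenth-note quintuplet (5 notes) (five quintuplet sixteenths span one quarter) = 2; eighth = 1; whole note = 8; a full quarter-note triplet (3 notes) (three triplet quarters span one half) = 4; whole = 8; eighth note = 1; whole note = 8; quarter = 2; eighth note = 1.
Altogether 12 + 2 + 1 + 8 + 4 + 8 + 1 + 8 + 2 + 1 = 47.
47 ÷ 2 = 23.5 beats.

23.5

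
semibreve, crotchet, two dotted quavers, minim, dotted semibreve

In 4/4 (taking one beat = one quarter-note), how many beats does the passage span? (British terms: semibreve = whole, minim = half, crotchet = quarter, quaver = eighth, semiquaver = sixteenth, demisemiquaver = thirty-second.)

14.5

One quarter-note beat = 4 sixteenth notes.
Express everything in sixteenth notes: semibreve = 16; crotchet = 4; dotted quaver = 3; dotted quaver = 3; minim = 8; dotted semibreve = 24.
Total: 16 + 4 + 3 + 3 + 8 + 24 = 58.
58 ÷ 4 = 14.5 beats.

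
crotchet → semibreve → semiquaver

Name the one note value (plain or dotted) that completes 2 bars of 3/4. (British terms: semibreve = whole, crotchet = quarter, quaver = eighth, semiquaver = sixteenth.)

2 bars of 3/4 = 24 sixteenth notes.
Convert each value to sixteenth notes: crotchet = 4; semibreve = 16; semiquaver = 1.
Adding: 4 + 16 + 1 = 21.
Remaining: 24 − 21 = 3 sixteenth notes, which is a dotted eighth note.

dotted eighth note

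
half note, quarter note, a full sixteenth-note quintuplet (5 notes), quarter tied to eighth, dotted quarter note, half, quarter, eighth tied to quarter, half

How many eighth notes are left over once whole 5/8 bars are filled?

One bar of 5/8 = 5 eighth notes.
Express everything in eighth notes: half note = 4; quarter note = 2; a full sixteenth-note quintuplet (5 notes) (five quintuplet sixteenths span one quarter) = 2; quarter tied to eighth (quarter + eighth) = 3; dotted quarter note = 3; half = 4; quarter = 2; eighth tied to quarter (eighth + quarter) = 3; half = 4.
Total: 4 + 2 + 2 + 3 + 3 + 4 + 2 + 3 + 4 = 27.
27 ÷ 5 = 5 complete bars with 2 eighth notes remaining.

2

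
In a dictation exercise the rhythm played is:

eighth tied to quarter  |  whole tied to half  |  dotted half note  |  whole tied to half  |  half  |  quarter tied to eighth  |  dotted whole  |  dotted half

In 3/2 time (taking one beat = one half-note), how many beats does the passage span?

14.5

One half-note beat = 4 eighth notes.
In eighth notes: eighth tied to quarter (eighth + quarter) = 3; whole tied to half (whole + half) = 12; dotted half note = 6; whole tied to half (whole + half) = 12; half = 4; quarter tied to eighth (quarter + eighth) = 3; dotted whole = 12; dotted half = 6.
Sum: 3 + 12 + 6 + 12 + 4 + 3 + 12 + 6 = 58.
58 ÷ 4 = 14.5 beats.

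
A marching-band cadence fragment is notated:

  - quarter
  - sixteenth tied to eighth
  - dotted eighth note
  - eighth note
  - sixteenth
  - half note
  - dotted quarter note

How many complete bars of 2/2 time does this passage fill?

1

One bar of 2/2 = 16 sixteenth notes.
Each duration in sixteenth notes: quarter = 4; sixteenth tied to eighth (sixteenth + eighth) = 3; dotted eighth note = 3; eighth note = 2; sixteenth = 1; half note = 8; dotted quarter note = 6.
Altogether 4 + 3 + 3 + 2 + 1 + 8 + 6 = 27.
27 ÷ 16 = 1 complete bar with 11 left over.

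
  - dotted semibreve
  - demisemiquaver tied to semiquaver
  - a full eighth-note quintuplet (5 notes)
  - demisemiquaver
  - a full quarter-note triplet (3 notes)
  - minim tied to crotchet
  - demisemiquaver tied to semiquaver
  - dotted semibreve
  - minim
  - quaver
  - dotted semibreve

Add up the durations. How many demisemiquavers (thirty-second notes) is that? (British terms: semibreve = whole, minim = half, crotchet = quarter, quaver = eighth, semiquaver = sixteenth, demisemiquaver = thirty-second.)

227

Convert each value to thirty-second notes: dotted semibreve = 48; demisemiquaver tied to semiquaver (demisemiquaver + semiquaver) = 3; a full eighth-note quintuplet (5 notes) (five quintuplet eighths span one half) = 16; demisemiquaver = 1; a full quarter-note triplet (3 notes) (three triplet quarters span one half) = 16; minim tied to crotchet (minim + crotchet) = 24; demisemiquaver tied to semiquaver (demisemiquaver + semiquaver) = 3; dotted semibreve = 48; minim = 16; quaver = 4; dotted semibreve = 48.
Adding: 48 + 3 + 16 + 1 + 16 + 24 + 3 + 48 + 16 + 4 + 48 = 227 thirty-second notes.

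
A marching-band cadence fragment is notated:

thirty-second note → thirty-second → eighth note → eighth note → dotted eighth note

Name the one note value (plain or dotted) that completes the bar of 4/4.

half note

The bar of 4/4 = 32 thirty-second notes.
Express everything in thirty-second notes: thirty-second note = 1; thirty-second = 1; eighth note = 4; eighth note = 4; dotted eighth note = 6.
Total: 1 + 1 + 4 + 4 + 6 = 16.
Remaining: 32 − 16 = 16 thirty-second notes, which is a half note.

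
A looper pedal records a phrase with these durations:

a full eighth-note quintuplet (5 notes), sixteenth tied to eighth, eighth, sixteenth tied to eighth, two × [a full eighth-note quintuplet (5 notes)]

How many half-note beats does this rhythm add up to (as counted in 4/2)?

One half-note beat = 8 sixteenth notes.
Working in sixteenth notes: a full eighth-note quintuplet (5 notes) (five quintuplet eighths span one half) = 8; sixteenth tied to eighth (sixteenth + eighth) = 3; eighth = 2; sixteenth tied to eighth (sixteenth + eighth) = 3; a full eighth-note quintuplet (5 notes) (five quintuplet eighths span one half) = 8; a full eighth-note quintuplet (5 notes) (five quintuplet eighths span one half) = 8.
Total: 8 + 3 + 2 + 3 + 8 + 8 = 32.
32 ÷ 8 = 4 beats.

4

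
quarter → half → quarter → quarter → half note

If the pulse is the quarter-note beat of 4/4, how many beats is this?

One quarter-note beat = 2 eighth notes.
In eighth notes: quarter = 2; half = 4; quarter = 2; quarter = 2; half note = 4.
Altogether 2 + 4 + 2 + 2 + 4 = 14.
14 ÷ 2 = 7 beats.

7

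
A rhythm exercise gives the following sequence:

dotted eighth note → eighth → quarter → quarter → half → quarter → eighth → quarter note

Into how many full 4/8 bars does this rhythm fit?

3

One bar of 4/8 = 8 sixteenth notes.
Working in sixteenth notes: dotted eighth note = 3; eighth = 2; quarter = 4; quarter = 4; half = 8; quarter = 4; eighth = 2; quarter note = 4.
Altogether 3 + 2 + 4 + 4 + 8 + 4 + 2 + 4 = 31.
31 ÷ 8 = 3 complete bars with 7 left over.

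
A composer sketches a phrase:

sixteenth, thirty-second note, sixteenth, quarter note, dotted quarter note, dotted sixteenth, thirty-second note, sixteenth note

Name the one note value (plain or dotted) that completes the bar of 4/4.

thirty-second note

The bar of 4/4 = 32 thirty-second notes.
Express everything in thirty-second notes: sixteenth = 2; thirty-second note = 1; sixteenth = 2; quarter note = 8; dotted quarter note = 12; dotted sixteenth = 3; thirty-second note = 1; sixteenth note = 2.
Altogether 2 + 1 + 2 + 8 + 12 + 3 + 1 + 2 = 31.
Remaining: 32 − 31 = 1 thirty-second note, which is a thirty-second note.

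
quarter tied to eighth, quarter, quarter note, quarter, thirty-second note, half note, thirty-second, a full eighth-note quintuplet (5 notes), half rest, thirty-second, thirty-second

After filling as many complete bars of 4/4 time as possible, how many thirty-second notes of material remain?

24

One bar of 4/4 = 32 thirty-second notes.
Convert each value to thirty-second notes: quarter tied to eighth (quarter + eighth) = 12; quarter = 8; quarter note = 8; quarter = 8; thirty-second note = 1; half note = 16; thirty-second = 1; a full eighth-note quintuplet (5 notes) (five quintuplet eighths span one half) = 16; half rest = 16; thirty-second = 1; thirty-second = 1.
Sum: 12 + 8 + 8 + 8 + 1 + 16 + 1 + 16 + 16 + 1 + 1 = 88.
88 ÷ 32 = 2 complete bars with 24 thirty-second notes remaining.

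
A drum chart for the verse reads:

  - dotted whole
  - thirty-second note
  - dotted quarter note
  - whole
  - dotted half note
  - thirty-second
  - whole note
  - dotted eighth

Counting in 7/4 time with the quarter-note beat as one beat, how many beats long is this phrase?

One quarter-note beat = 8 thirty-second notes.
Convert each value to thirty-second notes: dotted whole = 48; thirty-second note = 1; dotted quarter note = 12; whole = 32; dotted half note = 24; thirty-second = 1; whole note = 32; dotted eighth = 6.
Altogether 48 + 1 + 12 + 32 + 24 + 1 + 32 + 6 = 156.
156 ÷ 8 = 19.5 beats.

19.5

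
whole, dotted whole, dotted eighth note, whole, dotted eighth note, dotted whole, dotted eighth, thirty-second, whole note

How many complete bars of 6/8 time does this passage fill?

One bar of 6/8 = 24 thirty-second notes.
Convert each value to thirty-second notes: whole = 32; dotted whole = 48; dotted eighth note = 6; whole = 32; dotted eighth note = 6; dotted whole = 48; dotted eighth = 6; thirty-second = 1; whole note = 32.
Altogether 32 + 48 + 6 + 32 + 6 + 48 + 6 + 1 + 32 = 211.
211 ÷ 24 = 8 complete bars with 19 left over.

8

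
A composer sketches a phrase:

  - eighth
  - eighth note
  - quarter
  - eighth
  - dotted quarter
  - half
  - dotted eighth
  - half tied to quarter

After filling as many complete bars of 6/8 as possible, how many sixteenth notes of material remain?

One bar of 6/8 = 12 sixteenth notes.
Each duration in sixteenth notes: eighth = 2; eighth note = 2; quarter = 4; eighth = 2; dotted quarter = 6; half = 8; dotted eighth = 3; half tied to quarter (half + quarter) = 12.
Adding: 2 + 2 + 4 + 2 + 6 + 8 + 3 + 12 = 39.
39 ÷ 12 = 3 complete bars with 3 sixteenth notes remaining.

3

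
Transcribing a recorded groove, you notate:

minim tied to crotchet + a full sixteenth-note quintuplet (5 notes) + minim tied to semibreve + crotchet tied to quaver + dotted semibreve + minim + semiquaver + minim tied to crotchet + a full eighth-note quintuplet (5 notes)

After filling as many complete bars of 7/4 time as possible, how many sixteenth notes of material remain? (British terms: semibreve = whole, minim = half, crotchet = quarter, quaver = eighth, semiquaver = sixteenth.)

15

One bar of 7/4 = 28 sixteenth notes.
Convert each value to sixteenth notes: minim tied to crotchet (minim + crotchet) = 12; a full sixteenth-note quintuplet (5 notes) (five quintuplet sixteenths span one quarter) = 4; minim tied to semibreve (minim + semibreve) = 24; crotchet tied to quaver (crotchet + quaver) = 6; dotted semibreve = 24; minim = 8; semiquaver = 1; minim tied to crotchet (minim + crotchet) = 12; a full eighth-note quintuplet (5 notes) (five quintuplet eighths span one half) = 8.
Adding: 12 + 4 + 24 + 6 + 24 + 8 + 1 + 12 + 8 = 99.
99 ÷ 28 = 3 complete bars with 15 sixteenth notes remaining.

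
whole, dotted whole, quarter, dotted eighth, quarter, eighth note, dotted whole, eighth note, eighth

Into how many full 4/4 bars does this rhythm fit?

One bar of 4/4 = 16 sixteenth notes.
Each duration in sixteenth notes: whole = 16; dotted whole = 24; quarter = 4; dotted eighth = 3; quarter = 4; eighth note = 2; dotted whole = 24; eighth note = 2; eighth = 2.
Sum: 16 + 24 + 4 + 3 + 4 + 2 + 24 + 2 + 2 = 81.
81 ÷ 16 = 5 complete bars with 1 left over.

5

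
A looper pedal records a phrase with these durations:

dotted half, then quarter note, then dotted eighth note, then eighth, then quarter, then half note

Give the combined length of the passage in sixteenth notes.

33

In sixteenth notes: dotted half = 12; quarter note = 4; dotted eighth note = 3; eighth = 2; quarter = 4; half note = 8.
Total: 12 + 4 + 3 + 2 + 4 + 8 = 33 sixteenth notes.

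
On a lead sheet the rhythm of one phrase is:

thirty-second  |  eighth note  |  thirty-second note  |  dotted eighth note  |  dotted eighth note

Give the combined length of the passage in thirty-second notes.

Each duration in thirty-second notes: thirty-second = 1; eighth note = 4; thirty-second note = 1; dotted eighth note = 6; dotted eighth note = 6.
Adding: 1 + 4 + 1 + 6 + 6 = 18 thirty-second notes.

18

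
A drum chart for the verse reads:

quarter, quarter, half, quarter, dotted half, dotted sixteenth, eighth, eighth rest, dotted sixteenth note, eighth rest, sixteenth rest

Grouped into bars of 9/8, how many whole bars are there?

2

One bar of 9/8 = 36 thirty-second notes.
Each duration in thirty-second notes: quarter = 8; quarter = 8; half = 16; quarter = 8; dotted half = 24; dotted sixteenth = 3; eighth = 4; eighth rest = 4; dotted sixteenth note = 3; eighth rest = 4; sixteenth rest = 2.
Total: 8 + 8 + 16 + 8 + 24 + 3 + 4 + 4 + 3 + 4 + 2 = 84.
84 ÷ 36 = 2 complete bars with 12 left over.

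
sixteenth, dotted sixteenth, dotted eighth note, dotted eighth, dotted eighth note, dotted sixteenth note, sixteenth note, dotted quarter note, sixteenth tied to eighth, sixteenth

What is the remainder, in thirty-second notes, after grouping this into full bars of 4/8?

0

One bar of 4/8 = 16 thirty-second notes.
Working in thirty-second notes: sixteenth = 2; dotted sixteenth = 3; dotted eighth note = 6; dotted eighth = 6; dotted eighth note = 6; dotted sixteenth note = 3; sixteenth note = 2; dotted quarter note = 12; sixteenth tied to eighth (sixteenth + eighth) = 6; sixteenth = 2.
Sum: 2 + 3 + 6 + 6 + 6 + 3 + 2 + 12 + 6 + 2 = 48.
48 ÷ 16 = 3 complete bars with 0 thirty-second notes remaining.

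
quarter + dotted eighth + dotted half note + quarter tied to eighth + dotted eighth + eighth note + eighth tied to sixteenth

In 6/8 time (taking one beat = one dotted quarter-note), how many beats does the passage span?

5.5

One dotted quarter-note beat = 6 sixteenth notes.
Convert each value to sixteenth notes: quarter = 4; dotted eighth = 3; dotted half note = 12; quarter tied to eighth (quarter + eighth) = 6; dotted eighth = 3; eighth note = 2; eighth tied to sixteenth (eighth + sixteenth) = 3.
Adding: 4 + 3 + 12 + 6 + 3 + 2 + 3 = 33.
33 ÷ 6 = 5.5 beats.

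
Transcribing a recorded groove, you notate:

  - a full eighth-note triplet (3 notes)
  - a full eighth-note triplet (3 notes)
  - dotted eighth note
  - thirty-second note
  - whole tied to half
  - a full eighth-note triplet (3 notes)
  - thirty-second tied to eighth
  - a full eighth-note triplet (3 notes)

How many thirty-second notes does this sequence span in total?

92

Express everything in thirty-second notes: a full eighth-note triplet (3 notes) (three triplet eighths span one quarter) = 8; a full eighth-note triplet (3 notes) (three triplet eighths span one quarter) = 8; dotted eighth note = 6; thirty-second note = 1; whole tied to half (whole + half) = 48; a full eighth-note triplet (3 notes) (three triplet eighths span one quarter) = 8; thirty-second tied to eighth (thirty-second + eighth) = 5; a full eighth-note triplet (3 notes) (three triplet eighths span one quarter) = 8.
Total: 8 + 8 + 6 + 1 + 48 + 8 + 5 + 8 = 92 thirty-second notes.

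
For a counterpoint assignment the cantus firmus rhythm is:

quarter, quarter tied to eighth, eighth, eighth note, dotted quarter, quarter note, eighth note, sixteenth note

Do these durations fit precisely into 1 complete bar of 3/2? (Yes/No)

No

One bar of 3/2 = 24 sixteenth notes.
Each duration in sixteenth notes: quarter = 4; quarter tied to eighth (quarter + eighth) = 6; eighth = 2; eighth note = 2; dotted quarter = 6; quarter note = 4; eighth note = 2; sixteenth note = 1.
Total: 4 + 6 + 2 + 2 + 6 + 4 + 2 + 1 = 27.
27 exceeds 24, so the answer is No.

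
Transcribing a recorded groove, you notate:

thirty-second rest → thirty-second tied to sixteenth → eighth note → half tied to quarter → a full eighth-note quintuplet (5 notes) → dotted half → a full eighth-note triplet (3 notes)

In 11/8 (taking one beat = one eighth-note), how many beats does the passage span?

One eighth-note beat = 4 thirty-second notes.
Each duration in thirty-second notes: thirty-second rest = 1; thirty-second tied to sixteenth (thirty-second + sixteenth) = 3; eighth note = 4; half tied to quarter (half + quarter) = 24; a full eighth-note quintuplet (5 notes) (five quintuplet eighths span one half) = 16; dotted half = 24; a full eighth-note triplet (3 notes) (three triplet eighths span one quarter) = 8.
Altogether 1 + 3 + 4 + 24 + 16 + 24 + 8 = 80.
80 ÷ 4 = 20 beats.

20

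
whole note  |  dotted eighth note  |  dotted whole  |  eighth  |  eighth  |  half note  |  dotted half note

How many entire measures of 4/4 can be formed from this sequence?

One bar of 4/4 = 16 sixteenth notes.
Express everything in sixteenth notes: whole note = 16; dotted eighth note = 3; dotted whole = 24; eighth = 2; eighth = 2; half note = 8; dotted half note = 12.
Adding: 16 + 3 + 24 + 2 + 2 + 8 + 12 = 67.
67 ÷ 16 = 4 complete bars with 3 left over.

4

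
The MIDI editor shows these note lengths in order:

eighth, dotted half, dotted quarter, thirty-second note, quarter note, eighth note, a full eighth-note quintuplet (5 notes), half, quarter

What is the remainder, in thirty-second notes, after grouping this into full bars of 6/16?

9

One bar of 6/16 = 12 thirty-second notes.
Convert each value to thirty-second notes: eighth = 4; dotted half = 24; dotted quarter = 12; thirty-second note = 1; quarter note = 8; eighth note = 4; a full eighth-note quintuplet (5 notes) (five quintuplet eighths span one half) = 16; half = 16; quarter = 8.
Total: 4 + 24 + 12 + 1 + 8 + 4 + 16 + 16 + 8 = 93.
93 ÷ 12 = 7 complete bars with 9 thirty-second notes remaining.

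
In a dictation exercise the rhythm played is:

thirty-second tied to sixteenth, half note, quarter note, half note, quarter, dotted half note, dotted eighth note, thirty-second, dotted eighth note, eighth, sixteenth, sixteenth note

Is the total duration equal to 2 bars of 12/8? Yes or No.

One bar of 12/8 = 48 thirty-second notes, so 2 bars = 96.
Each duration in thirty-second notes: thirty-second tied to sixteenth (thirty-second + sixteenth) = 3; half note = 16; quarter note = 8; half note = 16; quarter = 8; dotted half note = 24; dotted eighth note = 6; thirty-second = 1; dotted eighth note = 6; eighth = 4; sixteenth = 2; sixteenth note = 2.
Altogether 3 + 16 + 8 + 16 + 8 + 24 + 6 + 1 + 6 + 4 + 2 + 2 = 96.
96 equals 96, so the answer is Yes.

Yes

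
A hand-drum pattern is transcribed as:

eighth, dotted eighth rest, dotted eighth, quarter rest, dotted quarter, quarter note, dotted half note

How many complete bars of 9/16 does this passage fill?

One bar of 9/16 = 9 sixteenth notes.
Convert each value to sixteenth notes: eighth = 2; dotted eighth rest = 3; dotted eighth = 3; quarter rest = 4; dotted quarter = 6; quarter note = 4; dotted half note = 12.
Altogether 2 + 3 + 3 + 4 + 6 + 4 + 12 = 34.
34 ÷ 9 = 3 complete bars with 7 left over.

3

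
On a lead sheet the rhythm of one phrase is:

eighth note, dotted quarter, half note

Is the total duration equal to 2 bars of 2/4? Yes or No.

One bar of 2/4 = 4 eighth notes, so 2 bars = 8.
Convert each value to eighth notes: eighth note = 1; dotted quarter = 3; half note = 4.
Adding: 1 + 3 + 4 = 8.
8 equals 8, so the answer is Yes.

Yes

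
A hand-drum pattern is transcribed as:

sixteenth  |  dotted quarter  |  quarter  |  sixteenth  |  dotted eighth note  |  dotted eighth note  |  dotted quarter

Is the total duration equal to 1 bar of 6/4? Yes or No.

One bar of 6/4 = 24 sixteenth notes.
Express everything in sixteenth notes: sixteenth = 1; dotted quarter = 6; quarter = 4; sixteenth = 1; dotted eighth note = 3; dotted eighth note = 3; dotted quarter = 6.
Total: 1 + 6 + 4 + 1 + 3 + 3 + 6 = 24.
24 equals 24, so the answer is Yes.

Yes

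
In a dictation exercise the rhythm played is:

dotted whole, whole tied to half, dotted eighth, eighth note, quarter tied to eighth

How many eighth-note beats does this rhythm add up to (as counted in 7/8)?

29.5

One eighth-note beat = 2 sixteenth notes.
Each duration in sixteenth notes: dotted whole = 24; whole tied to half (whole + half) = 24; dotted eighth = 3; eighth note = 2; quarter tied to eighth (quarter + eighth) = 6.
Sum: 24 + 24 + 3 + 2 + 6 = 59.
59 ÷ 2 = 29.5 beats.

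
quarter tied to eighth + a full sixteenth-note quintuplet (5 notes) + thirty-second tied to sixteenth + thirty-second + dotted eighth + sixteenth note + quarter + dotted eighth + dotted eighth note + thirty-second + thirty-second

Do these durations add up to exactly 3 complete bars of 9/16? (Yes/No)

Yes

One bar of 9/16 = 18 thirty-second notes, so 3 bars = 54.
Convert each value to thirty-second notes: quarter tied to eighth (quarter + eighth) = 12; a full sixteenth-note quintuplet (5 notes) (five quintuplet sixteenths span one quarter) = 8; thirty-second tied to sixteenth (thirty-second + sixteenth) = 3; thirty-second = 1; dotted eighth = 6; sixteenth note = 2; quarter = 8; dotted eighth = 6; dotted eighth note = 6; thirty-second = 1; thirty-second = 1.
Altogether 12 + 8 + 3 + 1 + 6 + 2 + 8 + 6 + 6 + 1 + 1 = 54.
54 equals 54, so the answer is Yes.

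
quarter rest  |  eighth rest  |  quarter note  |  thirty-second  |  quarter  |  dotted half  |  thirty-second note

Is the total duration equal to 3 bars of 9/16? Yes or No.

One bar of 9/16 = 18 thirty-second notes, so 3 bars = 54.
Working in thirty-second notes: quarter rest = 8; eighth rest = 4; quarter note = 8; thirty-second = 1; quarter = 8; dotted half = 24; thirty-second note = 1.
Sum: 8 + 4 + 8 + 1 + 8 + 24 + 1 = 54.
54 equals 54, so the answer is Yes.

Yes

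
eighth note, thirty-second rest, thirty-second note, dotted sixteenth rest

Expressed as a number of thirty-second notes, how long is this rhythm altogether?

Express everything in thirty-second notes: eighth note = 4; thirty-second rest = 1; thirty-second note = 1; dotted sixteenth rest = 3.
Adding: 4 + 1 + 1 + 3 = 9 thirty-second notes.

9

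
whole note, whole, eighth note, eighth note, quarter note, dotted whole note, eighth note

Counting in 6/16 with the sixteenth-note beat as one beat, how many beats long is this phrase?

66

One sixteenth-note beat = 2 thirty-second notes.
In thirty-second notes: whole note = 32; whole = 32; eighth note = 4; eighth note = 4; quarter note = 8; dotted whole note = 48; eighth note = 4.
Total: 32 + 32 + 4 + 4 + 8 + 48 + 4 = 132.
132 ÷ 2 = 66 beats.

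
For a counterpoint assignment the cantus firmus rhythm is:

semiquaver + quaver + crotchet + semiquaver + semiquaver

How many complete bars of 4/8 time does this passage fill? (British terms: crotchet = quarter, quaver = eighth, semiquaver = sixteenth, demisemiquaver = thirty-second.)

1

One bar of 4/8 = 8 sixteenth notes.
Each duration in sixteenth notes: semiquaver = 1; quaver = 2; crotchet = 4; semiquaver = 1; semiquaver = 1.
Total: 1 + 2 + 4 + 1 + 1 = 9.
9 ÷ 8 = 1 complete bar with 1 left over.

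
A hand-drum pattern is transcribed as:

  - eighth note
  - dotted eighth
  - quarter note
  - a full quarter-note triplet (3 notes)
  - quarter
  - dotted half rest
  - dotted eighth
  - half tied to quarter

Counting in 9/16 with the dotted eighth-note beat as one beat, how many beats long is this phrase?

One dotted eighth-note beat = 3 sixteenth notes.
In sixteenth notes: eighth note = 2; dotted eighth = 3; quarter note = 4; a full quarter-note triplet (3 notes) (three triplet quarters span one half) = 8; quarter = 4; dotted half rest = 12; dotted eighth = 3; half tied to quarter (half + quarter) = 12.
Total: 2 + 3 + 4 + 8 + 4 + 12 + 3 + 12 = 48.
48 ÷ 3 = 16 beats.

16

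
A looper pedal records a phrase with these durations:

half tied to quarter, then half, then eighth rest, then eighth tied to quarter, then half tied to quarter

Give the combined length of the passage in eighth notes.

In eighth notes: half tied to quarter (half + quarter) = 6; half = 4; eighth rest = 1; eighth tied to quarter (eighth + quarter) = 3; half tied to quarter (half + quarter) = 6.
Altogether 6 + 4 + 1 + 3 + 6 = 20 eighth notes.

20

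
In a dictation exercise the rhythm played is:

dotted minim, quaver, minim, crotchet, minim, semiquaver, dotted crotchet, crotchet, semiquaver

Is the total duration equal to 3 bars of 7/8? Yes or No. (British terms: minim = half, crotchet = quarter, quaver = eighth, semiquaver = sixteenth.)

One bar of 7/8 = 14 sixteenth notes, so 3 bars = 42.
Each duration in sixteenth notes: dotted minim = 12; quaver = 2; minim = 8; crotchet = 4; minim = 8; semiquaver = 1; dotted crotchet = 6; crotchet = 4; semiquaver = 1.
Altogether 12 + 2 + 8 + 4 + 8 + 1 + 6 + 4 + 1 = 46.
46 exceeds 42, so the answer is No.

No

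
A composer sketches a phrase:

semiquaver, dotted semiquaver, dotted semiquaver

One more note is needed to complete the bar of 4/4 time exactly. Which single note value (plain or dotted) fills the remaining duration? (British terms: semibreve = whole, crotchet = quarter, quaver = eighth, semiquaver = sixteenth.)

The bar of 4/4 = 32 thirty-second notes.
Convert each value to thirty-second notes: semiquaver = 2; dotted semiquaver = 3; dotted semiquaver = 3.
Adding: 2 + 3 + 3 = 8.
Remaining: 32 − 8 = 24 thirty-second notes, which is a dotted half note.

dotted half note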